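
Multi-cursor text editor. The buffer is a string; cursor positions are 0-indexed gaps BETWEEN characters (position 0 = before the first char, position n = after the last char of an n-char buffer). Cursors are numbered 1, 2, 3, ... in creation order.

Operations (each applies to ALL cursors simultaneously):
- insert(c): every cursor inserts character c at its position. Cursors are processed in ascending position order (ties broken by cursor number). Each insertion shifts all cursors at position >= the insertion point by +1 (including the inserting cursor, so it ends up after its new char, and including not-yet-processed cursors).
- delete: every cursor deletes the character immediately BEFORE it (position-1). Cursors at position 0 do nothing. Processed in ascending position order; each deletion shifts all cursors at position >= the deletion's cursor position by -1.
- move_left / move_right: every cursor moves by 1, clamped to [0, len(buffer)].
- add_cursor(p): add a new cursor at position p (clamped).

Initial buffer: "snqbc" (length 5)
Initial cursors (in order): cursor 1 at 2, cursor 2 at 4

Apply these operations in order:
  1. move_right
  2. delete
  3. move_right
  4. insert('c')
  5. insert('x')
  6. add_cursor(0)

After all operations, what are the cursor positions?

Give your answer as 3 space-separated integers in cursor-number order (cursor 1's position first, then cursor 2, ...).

After op 1 (move_right): buffer="snqbc" (len 5), cursors c1@3 c2@5, authorship .....
After op 2 (delete): buffer="snb" (len 3), cursors c1@2 c2@3, authorship ...
After op 3 (move_right): buffer="snb" (len 3), cursors c1@3 c2@3, authorship ...
After op 4 (insert('c')): buffer="snbcc" (len 5), cursors c1@5 c2@5, authorship ...12
After op 5 (insert('x')): buffer="snbccxx" (len 7), cursors c1@7 c2@7, authorship ...1212
After op 6 (add_cursor(0)): buffer="snbccxx" (len 7), cursors c3@0 c1@7 c2@7, authorship ...1212

Answer: 7 7 0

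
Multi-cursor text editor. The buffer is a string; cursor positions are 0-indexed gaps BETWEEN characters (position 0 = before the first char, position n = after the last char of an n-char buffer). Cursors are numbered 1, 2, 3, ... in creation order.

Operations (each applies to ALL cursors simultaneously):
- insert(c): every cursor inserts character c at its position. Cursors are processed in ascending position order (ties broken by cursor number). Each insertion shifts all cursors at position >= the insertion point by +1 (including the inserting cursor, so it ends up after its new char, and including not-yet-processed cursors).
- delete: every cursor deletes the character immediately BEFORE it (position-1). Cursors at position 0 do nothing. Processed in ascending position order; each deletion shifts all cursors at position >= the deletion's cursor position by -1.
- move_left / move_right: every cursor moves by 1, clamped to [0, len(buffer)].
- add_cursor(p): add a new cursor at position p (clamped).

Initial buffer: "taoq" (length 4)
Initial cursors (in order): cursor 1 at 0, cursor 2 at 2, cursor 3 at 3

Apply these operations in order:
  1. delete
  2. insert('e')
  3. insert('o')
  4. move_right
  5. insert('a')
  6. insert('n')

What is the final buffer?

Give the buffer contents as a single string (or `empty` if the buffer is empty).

Answer: eotaneeooqaann

Derivation:
After op 1 (delete): buffer="tq" (len 2), cursors c1@0 c2@1 c3@1, authorship ..
After op 2 (insert('e')): buffer="eteeq" (len 5), cursors c1@1 c2@4 c3@4, authorship 1.23.
After op 3 (insert('o')): buffer="eoteeooq" (len 8), cursors c1@2 c2@7 c3@7, authorship 11.2323.
After op 4 (move_right): buffer="eoteeooq" (len 8), cursors c1@3 c2@8 c3@8, authorship 11.2323.
After op 5 (insert('a')): buffer="eotaeeooqaa" (len 11), cursors c1@4 c2@11 c3@11, authorship 11.12323.23
After op 6 (insert('n')): buffer="eotaneeooqaann" (len 14), cursors c1@5 c2@14 c3@14, authorship 11.112323.2323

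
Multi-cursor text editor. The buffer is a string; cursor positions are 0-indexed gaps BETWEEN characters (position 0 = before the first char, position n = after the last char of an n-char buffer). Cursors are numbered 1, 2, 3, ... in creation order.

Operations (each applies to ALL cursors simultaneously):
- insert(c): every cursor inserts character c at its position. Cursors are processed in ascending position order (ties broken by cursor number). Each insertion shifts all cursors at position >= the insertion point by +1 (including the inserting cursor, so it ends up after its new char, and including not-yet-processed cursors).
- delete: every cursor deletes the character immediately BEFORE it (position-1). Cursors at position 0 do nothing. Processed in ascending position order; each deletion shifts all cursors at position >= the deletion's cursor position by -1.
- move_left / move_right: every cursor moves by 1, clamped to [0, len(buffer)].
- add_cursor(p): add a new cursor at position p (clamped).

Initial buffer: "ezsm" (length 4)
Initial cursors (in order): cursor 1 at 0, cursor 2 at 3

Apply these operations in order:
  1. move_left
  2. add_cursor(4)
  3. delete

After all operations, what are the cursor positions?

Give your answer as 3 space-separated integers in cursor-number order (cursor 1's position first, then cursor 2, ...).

Answer: 0 1 2

Derivation:
After op 1 (move_left): buffer="ezsm" (len 4), cursors c1@0 c2@2, authorship ....
After op 2 (add_cursor(4)): buffer="ezsm" (len 4), cursors c1@0 c2@2 c3@4, authorship ....
After op 3 (delete): buffer="es" (len 2), cursors c1@0 c2@1 c3@2, authorship ..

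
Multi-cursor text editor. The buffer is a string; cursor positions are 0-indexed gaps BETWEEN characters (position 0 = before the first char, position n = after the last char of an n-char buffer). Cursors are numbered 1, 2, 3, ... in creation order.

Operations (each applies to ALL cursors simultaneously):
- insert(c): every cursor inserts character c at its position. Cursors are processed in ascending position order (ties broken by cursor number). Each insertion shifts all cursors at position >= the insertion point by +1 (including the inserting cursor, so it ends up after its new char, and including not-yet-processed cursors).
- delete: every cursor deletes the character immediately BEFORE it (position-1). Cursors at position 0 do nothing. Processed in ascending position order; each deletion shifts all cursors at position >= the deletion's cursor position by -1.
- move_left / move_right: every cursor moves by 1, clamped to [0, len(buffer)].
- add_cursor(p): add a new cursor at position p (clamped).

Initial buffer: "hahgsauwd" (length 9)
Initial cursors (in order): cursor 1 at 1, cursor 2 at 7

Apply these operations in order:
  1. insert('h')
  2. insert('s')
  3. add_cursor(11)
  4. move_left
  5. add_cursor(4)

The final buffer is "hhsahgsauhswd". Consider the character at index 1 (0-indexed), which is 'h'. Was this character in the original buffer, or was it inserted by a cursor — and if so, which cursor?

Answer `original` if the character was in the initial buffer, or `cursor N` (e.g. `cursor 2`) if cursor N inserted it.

Answer: cursor 1

Derivation:
After op 1 (insert('h')): buffer="hhahgsauhwd" (len 11), cursors c1@2 c2@9, authorship .1......2..
After op 2 (insert('s')): buffer="hhsahgsauhswd" (len 13), cursors c1@3 c2@11, authorship .11......22..
After op 3 (add_cursor(11)): buffer="hhsahgsauhswd" (len 13), cursors c1@3 c2@11 c3@11, authorship .11......22..
After op 4 (move_left): buffer="hhsahgsauhswd" (len 13), cursors c1@2 c2@10 c3@10, authorship .11......22..
After op 5 (add_cursor(4)): buffer="hhsahgsauhswd" (len 13), cursors c1@2 c4@4 c2@10 c3@10, authorship .11......22..
Authorship (.=original, N=cursor N): . 1 1 . . . . . . 2 2 . .
Index 1: author = 1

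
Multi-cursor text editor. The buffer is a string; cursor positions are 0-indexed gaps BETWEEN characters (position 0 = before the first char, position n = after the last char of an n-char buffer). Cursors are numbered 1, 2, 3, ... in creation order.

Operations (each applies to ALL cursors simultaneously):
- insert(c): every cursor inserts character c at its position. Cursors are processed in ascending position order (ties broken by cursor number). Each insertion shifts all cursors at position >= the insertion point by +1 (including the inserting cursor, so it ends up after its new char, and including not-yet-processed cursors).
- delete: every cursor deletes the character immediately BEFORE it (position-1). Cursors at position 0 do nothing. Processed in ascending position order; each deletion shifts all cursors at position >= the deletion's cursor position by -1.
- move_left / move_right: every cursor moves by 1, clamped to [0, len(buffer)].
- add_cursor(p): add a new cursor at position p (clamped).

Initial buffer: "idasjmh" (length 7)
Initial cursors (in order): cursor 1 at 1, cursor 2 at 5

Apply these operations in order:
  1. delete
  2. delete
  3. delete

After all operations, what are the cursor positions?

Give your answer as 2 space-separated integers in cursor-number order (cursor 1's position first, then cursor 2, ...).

After op 1 (delete): buffer="dasmh" (len 5), cursors c1@0 c2@3, authorship .....
After op 2 (delete): buffer="damh" (len 4), cursors c1@0 c2@2, authorship ....
After op 3 (delete): buffer="dmh" (len 3), cursors c1@0 c2@1, authorship ...

Answer: 0 1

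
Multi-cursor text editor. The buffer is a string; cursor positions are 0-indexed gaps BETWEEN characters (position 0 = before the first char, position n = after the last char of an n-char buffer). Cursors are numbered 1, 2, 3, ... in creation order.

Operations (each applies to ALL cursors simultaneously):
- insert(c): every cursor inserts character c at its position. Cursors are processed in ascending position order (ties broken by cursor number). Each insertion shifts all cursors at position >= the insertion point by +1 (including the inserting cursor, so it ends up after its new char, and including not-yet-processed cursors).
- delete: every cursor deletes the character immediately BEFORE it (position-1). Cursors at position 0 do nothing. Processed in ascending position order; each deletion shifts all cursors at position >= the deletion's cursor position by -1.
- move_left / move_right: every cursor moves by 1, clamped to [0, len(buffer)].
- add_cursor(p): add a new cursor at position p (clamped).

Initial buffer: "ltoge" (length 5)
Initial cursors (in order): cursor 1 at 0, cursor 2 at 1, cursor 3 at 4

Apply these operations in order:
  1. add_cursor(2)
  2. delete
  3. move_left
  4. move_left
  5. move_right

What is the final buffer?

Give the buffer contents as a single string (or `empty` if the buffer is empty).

Answer: oe

Derivation:
After op 1 (add_cursor(2)): buffer="ltoge" (len 5), cursors c1@0 c2@1 c4@2 c3@4, authorship .....
After op 2 (delete): buffer="oe" (len 2), cursors c1@0 c2@0 c4@0 c3@1, authorship ..
After op 3 (move_left): buffer="oe" (len 2), cursors c1@0 c2@0 c3@0 c4@0, authorship ..
After op 4 (move_left): buffer="oe" (len 2), cursors c1@0 c2@0 c3@0 c4@0, authorship ..
After op 5 (move_right): buffer="oe" (len 2), cursors c1@1 c2@1 c3@1 c4@1, authorship ..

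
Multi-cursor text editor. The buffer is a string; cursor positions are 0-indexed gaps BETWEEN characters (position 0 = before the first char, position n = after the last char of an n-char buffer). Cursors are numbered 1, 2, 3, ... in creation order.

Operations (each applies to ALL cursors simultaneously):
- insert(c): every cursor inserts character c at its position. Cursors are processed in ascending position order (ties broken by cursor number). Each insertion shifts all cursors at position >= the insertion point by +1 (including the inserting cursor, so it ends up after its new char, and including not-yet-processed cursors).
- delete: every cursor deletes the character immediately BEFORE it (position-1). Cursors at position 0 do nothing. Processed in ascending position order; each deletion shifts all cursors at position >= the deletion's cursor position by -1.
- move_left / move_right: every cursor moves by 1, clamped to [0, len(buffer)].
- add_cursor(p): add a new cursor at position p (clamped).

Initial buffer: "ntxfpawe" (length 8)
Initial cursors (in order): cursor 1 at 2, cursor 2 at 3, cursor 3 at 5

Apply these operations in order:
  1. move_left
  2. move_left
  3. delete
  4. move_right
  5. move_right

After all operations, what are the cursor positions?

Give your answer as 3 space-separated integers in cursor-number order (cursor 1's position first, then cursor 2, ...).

After op 1 (move_left): buffer="ntxfpawe" (len 8), cursors c1@1 c2@2 c3@4, authorship ........
After op 2 (move_left): buffer="ntxfpawe" (len 8), cursors c1@0 c2@1 c3@3, authorship ........
After op 3 (delete): buffer="tfpawe" (len 6), cursors c1@0 c2@0 c3@1, authorship ......
After op 4 (move_right): buffer="tfpawe" (len 6), cursors c1@1 c2@1 c3@2, authorship ......
After op 5 (move_right): buffer="tfpawe" (len 6), cursors c1@2 c2@2 c3@3, authorship ......

Answer: 2 2 3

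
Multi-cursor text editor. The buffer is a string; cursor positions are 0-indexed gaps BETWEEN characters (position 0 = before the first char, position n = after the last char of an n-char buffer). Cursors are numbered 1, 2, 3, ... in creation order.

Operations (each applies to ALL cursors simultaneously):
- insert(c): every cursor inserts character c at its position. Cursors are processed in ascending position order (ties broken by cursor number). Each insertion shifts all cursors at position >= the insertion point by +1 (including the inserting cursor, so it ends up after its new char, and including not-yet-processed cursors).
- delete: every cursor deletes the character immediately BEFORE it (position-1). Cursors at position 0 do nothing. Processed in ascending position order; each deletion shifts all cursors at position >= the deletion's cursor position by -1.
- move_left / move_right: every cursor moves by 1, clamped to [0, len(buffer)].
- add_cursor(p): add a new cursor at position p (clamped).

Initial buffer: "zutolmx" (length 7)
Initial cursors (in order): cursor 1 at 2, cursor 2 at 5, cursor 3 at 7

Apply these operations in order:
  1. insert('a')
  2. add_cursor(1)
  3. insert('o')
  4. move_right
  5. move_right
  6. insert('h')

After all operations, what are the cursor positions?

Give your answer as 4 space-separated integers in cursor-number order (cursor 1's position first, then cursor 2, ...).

Answer: 9 15 18 5

Derivation:
After op 1 (insert('a')): buffer="zuatolamxa" (len 10), cursors c1@3 c2@7 c3@10, authorship ..1...2..3
After op 2 (add_cursor(1)): buffer="zuatolamxa" (len 10), cursors c4@1 c1@3 c2@7 c3@10, authorship ..1...2..3
After op 3 (insert('o')): buffer="zouaotolaomxao" (len 14), cursors c4@2 c1@5 c2@10 c3@14, authorship .4.11...22..33
After op 4 (move_right): buffer="zouaotolaomxao" (len 14), cursors c4@3 c1@6 c2@11 c3@14, authorship .4.11...22..33
After op 5 (move_right): buffer="zouaotolaomxao" (len 14), cursors c4@4 c1@7 c2@12 c3@14, authorship .4.11...22..33
After op 6 (insert('h')): buffer="zouahotohlaomxhaoh" (len 18), cursors c4@5 c1@9 c2@15 c3@18, authorship .4.141..1.22..2333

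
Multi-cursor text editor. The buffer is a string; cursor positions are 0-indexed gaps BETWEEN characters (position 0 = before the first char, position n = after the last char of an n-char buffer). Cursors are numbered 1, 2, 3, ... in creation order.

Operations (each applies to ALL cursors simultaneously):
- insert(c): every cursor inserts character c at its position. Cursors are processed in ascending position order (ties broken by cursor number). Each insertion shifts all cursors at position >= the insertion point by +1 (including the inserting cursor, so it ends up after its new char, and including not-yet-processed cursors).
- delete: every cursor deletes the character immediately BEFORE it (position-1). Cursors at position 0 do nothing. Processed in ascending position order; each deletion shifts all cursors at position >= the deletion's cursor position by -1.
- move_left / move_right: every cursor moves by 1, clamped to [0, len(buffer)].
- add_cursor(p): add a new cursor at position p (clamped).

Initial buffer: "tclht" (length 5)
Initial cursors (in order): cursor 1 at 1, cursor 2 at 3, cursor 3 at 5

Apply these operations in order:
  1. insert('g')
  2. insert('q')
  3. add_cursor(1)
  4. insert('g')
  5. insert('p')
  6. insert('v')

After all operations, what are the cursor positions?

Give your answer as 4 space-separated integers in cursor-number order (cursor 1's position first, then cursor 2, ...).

After op 1 (insert('g')): buffer="tgclghtg" (len 8), cursors c1@2 c2@5 c3@8, authorship .1..2..3
After op 2 (insert('q')): buffer="tgqclgqhtgq" (len 11), cursors c1@3 c2@7 c3@11, authorship .11..22..33
After op 3 (add_cursor(1)): buffer="tgqclgqhtgq" (len 11), cursors c4@1 c1@3 c2@7 c3@11, authorship .11..22..33
After op 4 (insert('g')): buffer="tggqgclgqghtgqg" (len 15), cursors c4@2 c1@5 c2@10 c3@15, authorship .4111..222..333
After op 5 (insert('p')): buffer="tgpgqgpclgqgphtgqgp" (len 19), cursors c4@3 c1@7 c2@13 c3@19, authorship .441111..2222..3333
After op 6 (insert('v')): buffer="tgpvgqgpvclgqgpvhtgqgpv" (len 23), cursors c4@4 c1@9 c2@16 c3@23, authorship .44411111..22222..33333

Answer: 9 16 23 4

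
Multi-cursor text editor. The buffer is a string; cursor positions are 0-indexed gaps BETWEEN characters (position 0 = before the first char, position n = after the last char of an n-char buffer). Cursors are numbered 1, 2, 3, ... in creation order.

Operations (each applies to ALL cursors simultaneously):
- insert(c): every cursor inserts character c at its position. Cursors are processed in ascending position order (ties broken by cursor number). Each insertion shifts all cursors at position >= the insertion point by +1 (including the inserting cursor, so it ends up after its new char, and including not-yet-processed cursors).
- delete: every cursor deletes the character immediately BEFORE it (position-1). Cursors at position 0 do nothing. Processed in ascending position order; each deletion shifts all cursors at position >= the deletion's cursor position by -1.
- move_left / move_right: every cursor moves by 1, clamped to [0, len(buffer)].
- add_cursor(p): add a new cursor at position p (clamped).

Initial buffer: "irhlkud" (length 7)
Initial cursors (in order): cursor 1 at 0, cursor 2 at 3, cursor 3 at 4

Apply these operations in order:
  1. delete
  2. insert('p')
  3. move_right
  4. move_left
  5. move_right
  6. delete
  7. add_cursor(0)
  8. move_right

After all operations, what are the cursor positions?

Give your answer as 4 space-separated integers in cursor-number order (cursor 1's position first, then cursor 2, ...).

After op 1 (delete): buffer="irkud" (len 5), cursors c1@0 c2@2 c3@2, authorship .....
After op 2 (insert('p')): buffer="pirppkud" (len 8), cursors c1@1 c2@5 c3@5, authorship 1..23...
After op 3 (move_right): buffer="pirppkud" (len 8), cursors c1@2 c2@6 c3@6, authorship 1..23...
After op 4 (move_left): buffer="pirppkud" (len 8), cursors c1@1 c2@5 c3@5, authorship 1..23...
After op 5 (move_right): buffer="pirppkud" (len 8), cursors c1@2 c2@6 c3@6, authorship 1..23...
After op 6 (delete): buffer="prpud" (len 5), cursors c1@1 c2@3 c3@3, authorship 1.2..
After op 7 (add_cursor(0)): buffer="prpud" (len 5), cursors c4@0 c1@1 c2@3 c3@3, authorship 1.2..
After op 8 (move_right): buffer="prpud" (len 5), cursors c4@1 c1@2 c2@4 c3@4, authorship 1.2..

Answer: 2 4 4 1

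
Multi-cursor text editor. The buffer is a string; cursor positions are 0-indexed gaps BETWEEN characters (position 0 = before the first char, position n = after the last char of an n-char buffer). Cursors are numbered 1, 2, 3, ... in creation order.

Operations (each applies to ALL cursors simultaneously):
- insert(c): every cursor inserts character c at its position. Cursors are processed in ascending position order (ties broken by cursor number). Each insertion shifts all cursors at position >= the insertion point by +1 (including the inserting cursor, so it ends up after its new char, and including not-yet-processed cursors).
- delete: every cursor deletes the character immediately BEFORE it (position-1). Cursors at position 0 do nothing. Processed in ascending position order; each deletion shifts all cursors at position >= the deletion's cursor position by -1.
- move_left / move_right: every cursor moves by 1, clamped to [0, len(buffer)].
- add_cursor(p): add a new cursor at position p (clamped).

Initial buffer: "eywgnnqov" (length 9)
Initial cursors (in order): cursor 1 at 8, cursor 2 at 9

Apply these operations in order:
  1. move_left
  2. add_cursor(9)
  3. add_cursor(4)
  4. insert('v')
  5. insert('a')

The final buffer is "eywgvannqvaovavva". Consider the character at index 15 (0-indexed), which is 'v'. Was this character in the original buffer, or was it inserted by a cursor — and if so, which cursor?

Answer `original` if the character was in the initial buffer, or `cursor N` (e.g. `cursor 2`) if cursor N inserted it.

After op 1 (move_left): buffer="eywgnnqov" (len 9), cursors c1@7 c2@8, authorship .........
After op 2 (add_cursor(9)): buffer="eywgnnqov" (len 9), cursors c1@7 c2@8 c3@9, authorship .........
After op 3 (add_cursor(4)): buffer="eywgnnqov" (len 9), cursors c4@4 c1@7 c2@8 c3@9, authorship .........
After op 4 (insert('v')): buffer="eywgvnnqvovvv" (len 13), cursors c4@5 c1@9 c2@11 c3@13, authorship ....4...1.2.3
After op 5 (insert('a')): buffer="eywgvannqvaovavva" (len 17), cursors c4@6 c1@11 c2@14 c3@17, authorship ....44...11.22.33
Authorship (.=original, N=cursor N): . . . . 4 4 . . . 1 1 . 2 2 . 3 3
Index 15: author = 3

Answer: cursor 3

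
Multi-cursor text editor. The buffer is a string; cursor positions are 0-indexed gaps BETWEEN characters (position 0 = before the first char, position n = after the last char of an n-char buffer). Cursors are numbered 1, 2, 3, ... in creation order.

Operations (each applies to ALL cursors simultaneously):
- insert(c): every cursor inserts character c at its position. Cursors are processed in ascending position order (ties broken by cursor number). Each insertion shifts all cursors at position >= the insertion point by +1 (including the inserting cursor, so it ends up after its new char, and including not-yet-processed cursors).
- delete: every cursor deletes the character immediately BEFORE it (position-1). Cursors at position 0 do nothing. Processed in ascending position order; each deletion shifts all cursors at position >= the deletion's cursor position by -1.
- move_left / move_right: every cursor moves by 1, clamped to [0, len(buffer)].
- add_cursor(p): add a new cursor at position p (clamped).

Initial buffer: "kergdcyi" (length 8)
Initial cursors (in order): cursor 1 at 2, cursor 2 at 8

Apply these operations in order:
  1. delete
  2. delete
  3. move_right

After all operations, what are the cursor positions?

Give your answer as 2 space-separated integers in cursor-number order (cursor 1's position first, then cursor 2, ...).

Answer: 1 4

Derivation:
After op 1 (delete): buffer="krgdcy" (len 6), cursors c1@1 c2@6, authorship ......
After op 2 (delete): buffer="rgdc" (len 4), cursors c1@0 c2@4, authorship ....
After op 3 (move_right): buffer="rgdc" (len 4), cursors c1@1 c2@4, authorship ....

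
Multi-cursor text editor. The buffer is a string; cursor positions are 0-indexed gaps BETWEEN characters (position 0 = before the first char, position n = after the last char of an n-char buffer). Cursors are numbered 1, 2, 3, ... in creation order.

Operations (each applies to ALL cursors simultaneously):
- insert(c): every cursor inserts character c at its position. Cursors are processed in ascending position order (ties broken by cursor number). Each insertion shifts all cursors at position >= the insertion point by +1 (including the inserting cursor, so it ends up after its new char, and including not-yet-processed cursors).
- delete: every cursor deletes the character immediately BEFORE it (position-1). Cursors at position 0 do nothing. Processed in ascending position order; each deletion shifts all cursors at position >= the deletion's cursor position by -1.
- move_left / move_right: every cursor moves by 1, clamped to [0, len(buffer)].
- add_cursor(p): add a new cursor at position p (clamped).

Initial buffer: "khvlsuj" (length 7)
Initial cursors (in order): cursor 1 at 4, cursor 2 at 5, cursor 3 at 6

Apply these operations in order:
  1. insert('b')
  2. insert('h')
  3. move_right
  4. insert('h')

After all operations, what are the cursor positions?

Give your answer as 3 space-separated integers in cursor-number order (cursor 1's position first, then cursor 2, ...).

After op 1 (insert('b')): buffer="khvlbsbubj" (len 10), cursors c1@5 c2@7 c3@9, authorship ....1.2.3.
After op 2 (insert('h')): buffer="khvlbhsbhubhj" (len 13), cursors c1@6 c2@9 c3@12, authorship ....11.22.33.
After op 3 (move_right): buffer="khvlbhsbhubhj" (len 13), cursors c1@7 c2@10 c3@13, authorship ....11.22.33.
After op 4 (insert('h')): buffer="khvlbhshbhuhbhjh" (len 16), cursors c1@8 c2@12 c3@16, authorship ....11.122.233.3

Answer: 8 12 16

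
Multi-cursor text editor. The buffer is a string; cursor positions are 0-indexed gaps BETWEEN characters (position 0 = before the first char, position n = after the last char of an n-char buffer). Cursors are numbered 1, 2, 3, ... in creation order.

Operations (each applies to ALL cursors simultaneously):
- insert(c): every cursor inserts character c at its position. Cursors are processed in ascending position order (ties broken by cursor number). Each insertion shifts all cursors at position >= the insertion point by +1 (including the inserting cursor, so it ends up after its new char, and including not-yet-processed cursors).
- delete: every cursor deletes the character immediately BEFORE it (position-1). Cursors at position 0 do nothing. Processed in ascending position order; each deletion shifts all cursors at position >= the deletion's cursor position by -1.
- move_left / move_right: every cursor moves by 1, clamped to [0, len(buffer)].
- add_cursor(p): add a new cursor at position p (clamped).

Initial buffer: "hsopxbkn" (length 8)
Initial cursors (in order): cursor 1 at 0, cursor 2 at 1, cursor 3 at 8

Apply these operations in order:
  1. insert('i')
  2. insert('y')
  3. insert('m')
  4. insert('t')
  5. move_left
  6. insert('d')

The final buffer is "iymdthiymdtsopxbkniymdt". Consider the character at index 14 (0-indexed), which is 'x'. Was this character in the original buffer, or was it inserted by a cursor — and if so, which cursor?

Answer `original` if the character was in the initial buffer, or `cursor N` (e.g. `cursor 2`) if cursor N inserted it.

Answer: original

Derivation:
After op 1 (insert('i')): buffer="ihisopxbkni" (len 11), cursors c1@1 c2@3 c3@11, authorship 1.2.......3
After op 2 (insert('y')): buffer="iyhiysopxbkniy" (len 14), cursors c1@2 c2@5 c3@14, authorship 11.22.......33
After op 3 (insert('m')): buffer="iymhiymsopxbkniym" (len 17), cursors c1@3 c2@7 c3@17, authorship 111.222.......333
After op 4 (insert('t')): buffer="iymthiymtsopxbkniymt" (len 20), cursors c1@4 c2@9 c3@20, authorship 1111.2222.......3333
After op 5 (move_left): buffer="iymthiymtsopxbkniymt" (len 20), cursors c1@3 c2@8 c3@19, authorship 1111.2222.......3333
After op 6 (insert('d')): buffer="iymdthiymdtsopxbkniymdt" (len 23), cursors c1@4 c2@10 c3@22, authorship 11111.22222.......33333
Authorship (.=original, N=cursor N): 1 1 1 1 1 . 2 2 2 2 2 . . . . . . . 3 3 3 3 3
Index 14: author = original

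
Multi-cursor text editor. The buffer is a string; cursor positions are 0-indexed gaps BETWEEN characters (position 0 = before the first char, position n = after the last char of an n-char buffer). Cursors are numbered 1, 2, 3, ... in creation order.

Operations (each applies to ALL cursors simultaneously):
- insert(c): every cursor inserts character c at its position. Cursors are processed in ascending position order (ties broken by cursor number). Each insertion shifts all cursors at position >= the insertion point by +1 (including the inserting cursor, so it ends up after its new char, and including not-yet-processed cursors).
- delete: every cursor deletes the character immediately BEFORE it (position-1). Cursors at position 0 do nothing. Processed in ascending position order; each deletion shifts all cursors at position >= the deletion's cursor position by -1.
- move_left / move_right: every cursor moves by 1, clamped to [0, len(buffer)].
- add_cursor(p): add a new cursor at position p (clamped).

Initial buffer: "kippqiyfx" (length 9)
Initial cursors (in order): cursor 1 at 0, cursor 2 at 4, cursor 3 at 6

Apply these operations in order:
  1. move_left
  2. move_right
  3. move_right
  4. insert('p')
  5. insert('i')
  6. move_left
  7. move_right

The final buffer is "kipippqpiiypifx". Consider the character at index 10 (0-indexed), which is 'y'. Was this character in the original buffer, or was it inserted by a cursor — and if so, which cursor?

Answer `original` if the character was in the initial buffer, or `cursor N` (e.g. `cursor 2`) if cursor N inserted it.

After op 1 (move_left): buffer="kippqiyfx" (len 9), cursors c1@0 c2@3 c3@5, authorship .........
After op 2 (move_right): buffer="kippqiyfx" (len 9), cursors c1@1 c2@4 c3@6, authorship .........
After op 3 (move_right): buffer="kippqiyfx" (len 9), cursors c1@2 c2@5 c3@7, authorship .........
After op 4 (insert('p')): buffer="kipppqpiypfx" (len 12), cursors c1@3 c2@7 c3@10, authorship ..1...2..3..
After op 5 (insert('i')): buffer="kipippqpiiypifx" (len 15), cursors c1@4 c2@9 c3@13, authorship ..11...22..33..
After op 6 (move_left): buffer="kipippqpiiypifx" (len 15), cursors c1@3 c2@8 c3@12, authorship ..11...22..33..
After op 7 (move_right): buffer="kipippqpiiypifx" (len 15), cursors c1@4 c2@9 c3@13, authorship ..11...22..33..
Authorship (.=original, N=cursor N): . . 1 1 . . . 2 2 . . 3 3 . .
Index 10: author = original

Answer: original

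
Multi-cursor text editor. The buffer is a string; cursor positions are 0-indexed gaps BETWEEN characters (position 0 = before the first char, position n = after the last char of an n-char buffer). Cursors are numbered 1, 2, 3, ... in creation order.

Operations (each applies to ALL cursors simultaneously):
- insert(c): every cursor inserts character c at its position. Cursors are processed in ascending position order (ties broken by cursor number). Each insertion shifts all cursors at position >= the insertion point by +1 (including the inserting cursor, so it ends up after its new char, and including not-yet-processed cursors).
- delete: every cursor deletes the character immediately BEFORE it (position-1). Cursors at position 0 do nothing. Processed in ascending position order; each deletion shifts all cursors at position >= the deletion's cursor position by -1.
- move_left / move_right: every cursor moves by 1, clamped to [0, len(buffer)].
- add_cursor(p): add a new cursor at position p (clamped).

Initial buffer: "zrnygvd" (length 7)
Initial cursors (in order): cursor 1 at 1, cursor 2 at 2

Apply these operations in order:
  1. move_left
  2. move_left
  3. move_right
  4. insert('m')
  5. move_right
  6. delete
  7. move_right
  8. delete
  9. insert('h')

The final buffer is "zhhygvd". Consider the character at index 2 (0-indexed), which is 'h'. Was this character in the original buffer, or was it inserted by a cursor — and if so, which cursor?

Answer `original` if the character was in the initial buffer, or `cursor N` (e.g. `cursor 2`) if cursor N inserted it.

Answer: cursor 2

Derivation:
After op 1 (move_left): buffer="zrnygvd" (len 7), cursors c1@0 c2@1, authorship .......
After op 2 (move_left): buffer="zrnygvd" (len 7), cursors c1@0 c2@0, authorship .......
After op 3 (move_right): buffer="zrnygvd" (len 7), cursors c1@1 c2@1, authorship .......
After op 4 (insert('m')): buffer="zmmrnygvd" (len 9), cursors c1@3 c2@3, authorship .12......
After op 5 (move_right): buffer="zmmrnygvd" (len 9), cursors c1@4 c2@4, authorship .12......
After op 6 (delete): buffer="zmnygvd" (len 7), cursors c1@2 c2@2, authorship .1.....
After op 7 (move_right): buffer="zmnygvd" (len 7), cursors c1@3 c2@3, authorship .1.....
After op 8 (delete): buffer="zygvd" (len 5), cursors c1@1 c2@1, authorship .....
After op 9 (insert('h')): buffer="zhhygvd" (len 7), cursors c1@3 c2@3, authorship .12....
Authorship (.=original, N=cursor N): . 1 2 . . . .
Index 2: author = 2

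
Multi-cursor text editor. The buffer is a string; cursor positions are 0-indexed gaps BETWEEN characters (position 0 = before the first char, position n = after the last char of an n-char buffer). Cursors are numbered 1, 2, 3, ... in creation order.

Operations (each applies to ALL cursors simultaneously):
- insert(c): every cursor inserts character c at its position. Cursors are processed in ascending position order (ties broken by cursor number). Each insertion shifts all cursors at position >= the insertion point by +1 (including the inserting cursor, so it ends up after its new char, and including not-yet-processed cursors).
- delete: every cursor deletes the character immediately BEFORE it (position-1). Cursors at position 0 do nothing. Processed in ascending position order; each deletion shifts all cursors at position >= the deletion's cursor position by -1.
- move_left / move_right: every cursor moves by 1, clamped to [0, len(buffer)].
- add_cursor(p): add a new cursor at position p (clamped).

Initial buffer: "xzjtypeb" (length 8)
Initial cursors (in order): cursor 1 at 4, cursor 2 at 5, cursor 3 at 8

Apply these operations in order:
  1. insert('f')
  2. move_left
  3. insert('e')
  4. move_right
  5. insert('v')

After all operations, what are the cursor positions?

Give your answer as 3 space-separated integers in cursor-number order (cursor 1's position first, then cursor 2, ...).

After op 1 (insert('f')): buffer="xzjtfyfpebf" (len 11), cursors c1@5 c2@7 c3@11, authorship ....1.2...3
After op 2 (move_left): buffer="xzjtfyfpebf" (len 11), cursors c1@4 c2@6 c3@10, authorship ....1.2...3
After op 3 (insert('e')): buffer="xzjtefyefpebef" (len 14), cursors c1@5 c2@8 c3@13, authorship ....11.22...33
After op 4 (move_right): buffer="xzjtefyefpebef" (len 14), cursors c1@6 c2@9 c3@14, authorship ....11.22...33
After op 5 (insert('v')): buffer="xzjtefvyefvpebefv" (len 17), cursors c1@7 c2@11 c3@17, authorship ....111.222...333

Answer: 7 11 17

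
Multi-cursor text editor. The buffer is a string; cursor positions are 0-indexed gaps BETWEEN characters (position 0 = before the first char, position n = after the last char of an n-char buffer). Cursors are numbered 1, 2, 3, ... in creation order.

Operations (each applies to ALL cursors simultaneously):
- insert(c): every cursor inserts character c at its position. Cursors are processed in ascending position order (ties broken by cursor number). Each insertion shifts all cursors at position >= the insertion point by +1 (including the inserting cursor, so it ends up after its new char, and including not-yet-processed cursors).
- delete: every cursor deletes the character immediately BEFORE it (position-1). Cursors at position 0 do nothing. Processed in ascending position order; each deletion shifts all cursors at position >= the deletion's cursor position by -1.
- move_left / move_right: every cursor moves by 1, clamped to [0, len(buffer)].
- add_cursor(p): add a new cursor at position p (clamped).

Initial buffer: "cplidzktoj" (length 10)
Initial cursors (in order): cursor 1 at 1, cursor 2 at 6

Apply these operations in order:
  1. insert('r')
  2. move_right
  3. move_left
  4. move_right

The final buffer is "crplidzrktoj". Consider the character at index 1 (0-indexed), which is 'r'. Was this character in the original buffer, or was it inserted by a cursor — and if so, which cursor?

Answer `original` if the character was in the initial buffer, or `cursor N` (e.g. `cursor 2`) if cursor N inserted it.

After op 1 (insert('r')): buffer="crplidzrktoj" (len 12), cursors c1@2 c2@8, authorship .1.....2....
After op 2 (move_right): buffer="crplidzrktoj" (len 12), cursors c1@3 c2@9, authorship .1.....2....
After op 3 (move_left): buffer="crplidzrktoj" (len 12), cursors c1@2 c2@8, authorship .1.....2....
After op 4 (move_right): buffer="crplidzrktoj" (len 12), cursors c1@3 c2@9, authorship .1.....2....
Authorship (.=original, N=cursor N): . 1 . . . . . 2 . . . .
Index 1: author = 1

Answer: cursor 1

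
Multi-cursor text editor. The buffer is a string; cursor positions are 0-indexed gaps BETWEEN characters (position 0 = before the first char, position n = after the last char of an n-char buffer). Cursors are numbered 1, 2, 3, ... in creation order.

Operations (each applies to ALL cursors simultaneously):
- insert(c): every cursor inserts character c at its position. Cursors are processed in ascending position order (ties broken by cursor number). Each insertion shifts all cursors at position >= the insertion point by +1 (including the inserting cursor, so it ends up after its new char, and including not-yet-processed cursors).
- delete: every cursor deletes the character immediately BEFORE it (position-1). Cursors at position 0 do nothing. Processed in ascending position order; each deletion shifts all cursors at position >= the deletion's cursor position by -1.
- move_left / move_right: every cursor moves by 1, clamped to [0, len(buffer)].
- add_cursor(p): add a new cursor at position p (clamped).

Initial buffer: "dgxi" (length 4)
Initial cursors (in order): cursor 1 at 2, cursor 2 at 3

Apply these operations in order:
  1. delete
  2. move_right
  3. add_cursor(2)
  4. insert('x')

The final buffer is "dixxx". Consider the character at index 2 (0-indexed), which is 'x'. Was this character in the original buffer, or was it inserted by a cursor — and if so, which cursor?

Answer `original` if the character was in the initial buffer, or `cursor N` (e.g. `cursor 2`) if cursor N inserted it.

Answer: cursor 1

Derivation:
After op 1 (delete): buffer="di" (len 2), cursors c1@1 c2@1, authorship ..
After op 2 (move_right): buffer="di" (len 2), cursors c1@2 c2@2, authorship ..
After op 3 (add_cursor(2)): buffer="di" (len 2), cursors c1@2 c2@2 c3@2, authorship ..
After op 4 (insert('x')): buffer="dixxx" (len 5), cursors c1@5 c2@5 c3@5, authorship ..123
Authorship (.=original, N=cursor N): . . 1 2 3
Index 2: author = 1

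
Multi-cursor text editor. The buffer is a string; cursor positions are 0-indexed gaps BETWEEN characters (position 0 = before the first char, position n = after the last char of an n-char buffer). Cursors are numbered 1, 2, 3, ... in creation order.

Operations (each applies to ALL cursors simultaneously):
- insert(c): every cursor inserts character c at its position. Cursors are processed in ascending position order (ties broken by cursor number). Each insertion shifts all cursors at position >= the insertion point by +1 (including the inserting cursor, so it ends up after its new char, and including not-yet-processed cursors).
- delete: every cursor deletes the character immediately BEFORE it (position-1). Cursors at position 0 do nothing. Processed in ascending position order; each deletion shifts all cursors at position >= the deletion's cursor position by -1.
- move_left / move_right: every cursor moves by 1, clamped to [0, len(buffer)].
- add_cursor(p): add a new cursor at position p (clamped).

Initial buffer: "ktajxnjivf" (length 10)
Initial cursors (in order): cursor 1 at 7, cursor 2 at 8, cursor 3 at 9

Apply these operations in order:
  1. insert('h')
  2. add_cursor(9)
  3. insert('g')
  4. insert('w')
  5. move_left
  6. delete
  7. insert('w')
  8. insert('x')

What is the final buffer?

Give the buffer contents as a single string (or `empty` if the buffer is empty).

After op 1 (insert('h')): buffer="ktajxnjhihvhf" (len 13), cursors c1@8 c2@10 c3@12, authorship .......1.2.3.
After op 2 (add_cursor(9)): buffer="ktajxnjhihvhf" (len 13), cursors c1@8 c4@9 c2@10 c3@12, authorship .......1.2.3.
After op 3 (insert('g')): buffer="ktajxnjhgighgvhgf" (len 17), cursors c1@9 c4@11 c2@13 c3@16, authorship .......11.422.33.
After op 4 (insert('w')): buffer="ktajxnjhgwigwhgwvhgwf" (len 21), cursors c1@10 c4@13 c2@16 c3@20, authorship .......111.44222.333.
After op 5 (move_left): buffer="ktajxnjhgwigwhgwvhgwf" (len 21), cursors c1@9 c4@12 c2@15 c3@19, authorship .......111.44222.333.
After op 6 (delete): buffer="ktajxnjhwiwhwvhwf" (len 17), cursors c1@8 c4@10 c2@12 c3@15, authorship .......11.422.33.
After op 7 (insert('w')): buffer="ktajxnjhwwiwwhwwvhwwf" (len 21), cursors c1@9 c4@12 c2@15 c3@19, authorship .......111.44222.333.
After op 8 (insert('x')): buffer="ktajxnjhwxwiwxwhwxwvhwxwf" (len 25), cursors c1@10 c4@14 c2@18 c3@23, authorship .......1111.4442222.3333.

Answer: ktajxnjhwxwiwxwhwxwvhwxwf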